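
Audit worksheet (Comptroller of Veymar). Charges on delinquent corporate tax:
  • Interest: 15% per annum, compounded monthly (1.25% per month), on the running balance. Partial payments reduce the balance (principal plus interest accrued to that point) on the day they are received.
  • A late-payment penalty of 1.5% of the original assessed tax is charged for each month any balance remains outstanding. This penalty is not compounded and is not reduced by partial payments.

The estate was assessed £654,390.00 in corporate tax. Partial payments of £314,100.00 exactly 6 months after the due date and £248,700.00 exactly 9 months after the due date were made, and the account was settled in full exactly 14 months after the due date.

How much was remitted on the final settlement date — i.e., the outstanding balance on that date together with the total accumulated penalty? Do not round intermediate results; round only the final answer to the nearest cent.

Balance at month 6: £654,390.0000 × (1 + 0.0125)^6 = £705,028.7795…
After £314,100.00 payment: £705,028.7795… − £314,100.00 = £390,928.7795…
Balance at month 9: £390,928.7795… × (1 + 0.0125)^3 = £405,772.6201…
After £248,700.00 payment: £405,772.6201… − £248,700.00 = £157,072.6201…
Balance at month 14: £157,072.6201… × (1 + 0.0125)^5 = £167,138.1719…
Penalty: 14 × 1.5% × £654,390.00 = £137,421.90
Final settlement = outstanding balance + penalty = £167,138.1719… + £137,421.90 = £304,560.07

£304,560.07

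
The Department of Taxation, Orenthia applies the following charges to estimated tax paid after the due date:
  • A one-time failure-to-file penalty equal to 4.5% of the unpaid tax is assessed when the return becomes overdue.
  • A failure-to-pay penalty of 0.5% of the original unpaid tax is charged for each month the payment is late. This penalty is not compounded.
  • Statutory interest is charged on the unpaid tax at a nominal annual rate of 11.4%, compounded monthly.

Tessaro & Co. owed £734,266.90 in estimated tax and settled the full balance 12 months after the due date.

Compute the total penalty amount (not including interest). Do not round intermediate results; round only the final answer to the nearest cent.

Failure-to-file penalty: 4.5% × £734,266.90 = £33,042.01…
Failure-to-pay penalty = 0.5% × £734,266.90 × 12 mo = £44,056.01…
Total penalty = £33,042.01… + £44,056.01… = £77,098.02

£77,098.02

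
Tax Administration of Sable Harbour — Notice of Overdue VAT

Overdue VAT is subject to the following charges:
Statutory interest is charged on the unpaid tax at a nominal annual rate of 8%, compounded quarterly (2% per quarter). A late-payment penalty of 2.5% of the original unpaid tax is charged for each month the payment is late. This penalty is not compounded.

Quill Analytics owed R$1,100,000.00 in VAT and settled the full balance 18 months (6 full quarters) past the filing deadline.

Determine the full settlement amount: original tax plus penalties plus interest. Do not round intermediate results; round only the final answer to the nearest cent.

R$1,733,778.66

Late-payment penalty: 18 × 2.5% × R$1,100,000.00 = R$495,000.00
Interest: R$1,100,000.00 × ((1 + 0.02)^6 − 1) = R$1,100,000.00 × 0.1261624… = R$138,778.6612…
Total = R$1,100,000.00 + R$495,000.0000 + R$138,778.6612… = R$1,733,778.66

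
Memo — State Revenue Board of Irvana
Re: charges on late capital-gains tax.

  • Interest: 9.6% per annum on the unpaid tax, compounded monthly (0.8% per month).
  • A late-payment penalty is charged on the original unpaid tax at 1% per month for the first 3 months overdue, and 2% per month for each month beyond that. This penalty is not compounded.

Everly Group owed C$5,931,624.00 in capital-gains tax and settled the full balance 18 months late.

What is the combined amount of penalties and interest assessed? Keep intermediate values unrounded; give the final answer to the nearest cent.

Penalty, months 1–3: 3 × 1% × C$5,931,624.00 = C$177,948.72
Penalty, months 4–18: 15 × 2% × C$5,931,624.00 = C$1,779,487.20
Interest: C$5,931,624.00 × ((1 + 0.008)^18 − 1) = C$5,931,624.00 × 0.1542226… = C$914,790.5434…
Penalties + interest = C$1,957,435.9200 + C$914,790.5434… = C$2,872,226.46

C$2,872,226.46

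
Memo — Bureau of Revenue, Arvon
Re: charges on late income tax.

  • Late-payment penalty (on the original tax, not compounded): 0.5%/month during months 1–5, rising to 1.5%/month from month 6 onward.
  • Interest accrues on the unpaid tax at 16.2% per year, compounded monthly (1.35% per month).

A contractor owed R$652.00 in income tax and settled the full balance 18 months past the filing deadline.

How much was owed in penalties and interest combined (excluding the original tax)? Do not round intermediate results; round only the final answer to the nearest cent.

R$321.43

Penalty, months 1–5: 5 × 0.5% × R$652.00 = R$16.30
Penalty, months 6–18: 13 × 1.5% × R$652.00 = R$127.14
Interest: R$652.00 × ((1 + 0.0135)^18 − 1) = R$652.00 × 0.2729975… = R$177.9944…
Penalties + interest = R$143.4400 + R$177.9944… = R$321.43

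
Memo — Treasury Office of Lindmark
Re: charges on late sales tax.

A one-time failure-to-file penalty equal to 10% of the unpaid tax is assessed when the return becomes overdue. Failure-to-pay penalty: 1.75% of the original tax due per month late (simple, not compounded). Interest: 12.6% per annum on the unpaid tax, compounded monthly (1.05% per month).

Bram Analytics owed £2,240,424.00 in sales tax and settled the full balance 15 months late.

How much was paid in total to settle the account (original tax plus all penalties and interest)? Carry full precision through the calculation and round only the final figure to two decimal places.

£3,432,598.31

Failure-to-file penalty: 10% × £2,240,424.00 = £224,042.40
Failure-to-pay penalty = 1.75% × £2,240,424.00 × 15 mo = £588,111.30
Interest: £2,240,424.00 × ((1 + 0.0105)^15 − 1) = £2,240,424.00 × 0.1696200… = £380,020.6093…
Total = £2,240,424.00 + £812,153.7000 + £380,020.6093… = £3,432,598.31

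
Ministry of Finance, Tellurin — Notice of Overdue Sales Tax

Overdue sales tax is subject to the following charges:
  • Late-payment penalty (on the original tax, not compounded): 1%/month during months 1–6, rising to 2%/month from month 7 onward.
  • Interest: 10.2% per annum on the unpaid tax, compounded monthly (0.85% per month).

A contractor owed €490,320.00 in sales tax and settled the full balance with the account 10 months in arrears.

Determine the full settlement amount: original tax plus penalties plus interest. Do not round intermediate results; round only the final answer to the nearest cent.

Penalty, months 1–6: 6 × 1% × €490,320.00 = €29,419.20
Penalty, months 7–10: 4 × 2% × €490,320.00 = €39,225.60
Interest: €490,320.00 × ((1 + 0.0085)^10 − 1) = €490,320.00 × 0.0883261… = €43,308.0300…
Total = €490,320.00 + €68,644.8000 + €43,308.0300… = €602,272.83

€602,272.83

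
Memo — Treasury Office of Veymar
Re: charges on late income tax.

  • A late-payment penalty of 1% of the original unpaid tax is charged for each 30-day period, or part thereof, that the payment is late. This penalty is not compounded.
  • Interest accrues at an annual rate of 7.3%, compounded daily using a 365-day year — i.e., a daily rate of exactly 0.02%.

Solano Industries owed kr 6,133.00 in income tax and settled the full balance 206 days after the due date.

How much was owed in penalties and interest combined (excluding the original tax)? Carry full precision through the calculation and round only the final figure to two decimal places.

kr 687.24

Penalty periods: ⌈206/30⌉ = 7; penalty = 7 × 1% × kr 6,133.00 = kr 429.31
Interest: kr 6,133.00 × ((1 + 0.0002)^206 − 1) = kr 6,133.00 × 0.04205620… = kr 257.9307…
Penalties + interest = kr 429.3100 + kr 257.9307… = kr 687.24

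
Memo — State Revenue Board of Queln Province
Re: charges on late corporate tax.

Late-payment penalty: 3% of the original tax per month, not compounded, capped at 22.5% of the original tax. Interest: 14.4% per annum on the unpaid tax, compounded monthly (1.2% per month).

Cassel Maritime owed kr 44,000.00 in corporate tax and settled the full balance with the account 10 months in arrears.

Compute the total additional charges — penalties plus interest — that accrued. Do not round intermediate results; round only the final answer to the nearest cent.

kr 15,474.44

Penalty (uncapped): 10 × 3% × kr 44,000.00 = kr 13,200.00; cap = 22.5% × kr 44,000.00 = kr 9,900.00 → penalty = kr 9,900.00
Interest: kr 44,000.00 × ((1 + 0.012)^10 − 1) = kr 44,000.00 × 0.1266918… = kr 5,574.4382…
Penalties + interest = kr 9,900.0000 + kr 5,574.4382… = kr 15,474.44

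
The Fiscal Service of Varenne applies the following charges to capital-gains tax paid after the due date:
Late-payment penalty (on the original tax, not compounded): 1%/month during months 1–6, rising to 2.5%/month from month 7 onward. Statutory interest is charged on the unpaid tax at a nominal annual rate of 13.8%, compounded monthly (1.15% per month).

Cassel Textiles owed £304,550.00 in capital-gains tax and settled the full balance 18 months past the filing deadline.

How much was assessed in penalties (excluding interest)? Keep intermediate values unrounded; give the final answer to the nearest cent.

Penalty, months 1–6: 6 × 1% × £304,550.00 = £18,273.00
Penalty, months 7–18: 12 × 2.5% × £304,550.00 = £91,365.00
Total penalty = £18,273.00 + £91,365.00 = £109,638.00

£109,638.00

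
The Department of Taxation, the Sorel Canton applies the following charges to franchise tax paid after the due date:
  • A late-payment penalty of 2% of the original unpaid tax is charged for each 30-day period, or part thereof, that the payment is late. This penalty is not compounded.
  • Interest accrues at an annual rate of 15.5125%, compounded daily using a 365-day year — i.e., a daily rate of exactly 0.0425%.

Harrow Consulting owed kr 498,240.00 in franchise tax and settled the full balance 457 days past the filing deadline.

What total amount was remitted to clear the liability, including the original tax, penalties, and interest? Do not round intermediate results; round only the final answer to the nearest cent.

Penalty periods: ⌈457/30⌉ = 16; penalty = 16 × 2% × kr 498,240.00 = kr 159,436.80
Interest: kr 498,240.00 × ((1 + 0.000425)^457 − 1) = kr 498,240.00 × 0.21431938… = kr 106,782.4880…
Total = kr 498,240.00 + kr 159,436.8000 + kr 106,782.4880… = kr 764,459.29

kr 764,459.29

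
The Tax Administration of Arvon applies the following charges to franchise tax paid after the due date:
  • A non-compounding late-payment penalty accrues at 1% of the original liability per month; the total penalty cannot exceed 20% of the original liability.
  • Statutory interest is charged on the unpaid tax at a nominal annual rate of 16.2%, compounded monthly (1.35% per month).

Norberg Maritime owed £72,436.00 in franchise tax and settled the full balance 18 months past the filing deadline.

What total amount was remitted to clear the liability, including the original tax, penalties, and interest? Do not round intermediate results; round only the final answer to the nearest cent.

Penalty: 18 × 1% × £72,436.00 = £13,038.48 (below the 20% cap of £14,487.20)
Interest: £72,436.00 × ((1 + 0.0135)^18 − 1) = £72,436.00 × 0.2729975… = £19,774.8477…
Total = £72,436.00 + £13,038.4800 + £19,774.8477… = £105,249.33

£105,249.33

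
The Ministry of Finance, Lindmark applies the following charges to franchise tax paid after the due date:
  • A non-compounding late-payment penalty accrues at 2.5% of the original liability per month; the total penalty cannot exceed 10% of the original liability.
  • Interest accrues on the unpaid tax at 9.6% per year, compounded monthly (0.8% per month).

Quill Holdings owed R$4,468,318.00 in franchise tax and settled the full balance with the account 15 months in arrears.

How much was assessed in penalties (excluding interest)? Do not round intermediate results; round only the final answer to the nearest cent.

Penalty (uncapped): 15 × 2.5% × R$4,468,318.00 = R$1,675,619.25; cap = 10% × R$4,468,318.00 = R$446,831.80 → penalty = R$446,831.80

R$446,831.80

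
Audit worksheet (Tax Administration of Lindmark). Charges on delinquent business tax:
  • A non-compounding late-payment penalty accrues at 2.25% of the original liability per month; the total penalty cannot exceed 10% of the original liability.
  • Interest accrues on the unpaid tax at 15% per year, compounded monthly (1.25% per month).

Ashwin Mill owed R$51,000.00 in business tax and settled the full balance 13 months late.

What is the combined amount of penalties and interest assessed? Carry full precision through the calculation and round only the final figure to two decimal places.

R$14,038.46

Penalty (uncapped): 13 × 2.25% × R$51,000.00 = R$14,917.50; cap = 10% × R$51,000.00 = R$5,100.00 → penalty = R$5,100.00
Interest: R$51,000.00 × ((1 + 0.0125)^13 − 1) = R$51,000.00 × 0.1752639… = R$8,938.4614…
Penalties + interest = R$5,100.0000 + R$8,938.4614… = R$14,038.46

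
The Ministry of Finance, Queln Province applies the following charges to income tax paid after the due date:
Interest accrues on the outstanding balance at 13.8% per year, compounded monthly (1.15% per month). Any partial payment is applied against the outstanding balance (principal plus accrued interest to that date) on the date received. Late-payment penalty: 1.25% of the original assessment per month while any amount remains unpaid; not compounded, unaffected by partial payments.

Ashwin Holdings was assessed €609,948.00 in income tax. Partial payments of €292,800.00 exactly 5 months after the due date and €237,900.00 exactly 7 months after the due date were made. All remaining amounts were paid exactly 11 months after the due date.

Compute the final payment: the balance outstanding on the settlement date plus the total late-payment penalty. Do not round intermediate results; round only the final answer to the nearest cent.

€212,940.87

Balance at month 5: €609,948.0000 × (1 + 0.0115)^5 = €645,835.9962…
After €292,800.00 payment: €645,835.9962… − €292,800.00 = €353,035.9962…
Balance at month 7: €353,035.9962… × (1 + 0.0115)^2 = €361,202.5132…
After €237,900.00 payment: €361,202.5132… − €237,900.00 = €123,302.5132…
Balance at month 11: €123,302.5132… × (1 + 0.0115)^4 = €129,073.0216…
Penalty: 11 × 1.25% × €609,948.00 = €83,867.85
Final settlement = outstanding balance + penalty = €129,073.0216… + €83,867.85 = €212,940.87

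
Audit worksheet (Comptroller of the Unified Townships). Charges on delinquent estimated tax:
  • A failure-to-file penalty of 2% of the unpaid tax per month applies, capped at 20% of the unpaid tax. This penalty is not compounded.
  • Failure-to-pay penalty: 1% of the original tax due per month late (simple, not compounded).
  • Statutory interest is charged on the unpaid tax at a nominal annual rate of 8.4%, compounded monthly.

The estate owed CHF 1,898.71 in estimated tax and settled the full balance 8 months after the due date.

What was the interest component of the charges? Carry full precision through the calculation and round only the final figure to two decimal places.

Interest (8.4%/yr ÷ 12 = 0.7%/month): CHF 1,898.71 × ((1 + 0.007)^8 − 1) = CHF 108.9696…

CHF 108.97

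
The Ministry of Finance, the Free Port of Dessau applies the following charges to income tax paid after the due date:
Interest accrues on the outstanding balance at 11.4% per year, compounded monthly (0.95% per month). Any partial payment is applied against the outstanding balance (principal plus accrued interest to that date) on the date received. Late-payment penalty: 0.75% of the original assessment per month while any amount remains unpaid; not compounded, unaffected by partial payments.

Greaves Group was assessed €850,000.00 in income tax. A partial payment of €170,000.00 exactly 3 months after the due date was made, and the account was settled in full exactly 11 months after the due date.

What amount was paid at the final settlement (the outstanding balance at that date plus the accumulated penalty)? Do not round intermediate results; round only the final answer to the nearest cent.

Balance at month 3: €850,000.0000 × (1 + 0.0095)^3 = €874,455.8663…
After €170,000.00 payment: €874,455.8663… − €170,000.00 = €704,455.8663…
Balance at month 11: €704,455.8663… × (1 + 0.0095)^8 = €759,808.8998…
Penalty: 11 × 0.75% × €850,000.00 = €70,125.00
Final settlement = outstanding balance + penalty = €759,808.8998… + €70,125.00 = €829,933.90

€829,933.90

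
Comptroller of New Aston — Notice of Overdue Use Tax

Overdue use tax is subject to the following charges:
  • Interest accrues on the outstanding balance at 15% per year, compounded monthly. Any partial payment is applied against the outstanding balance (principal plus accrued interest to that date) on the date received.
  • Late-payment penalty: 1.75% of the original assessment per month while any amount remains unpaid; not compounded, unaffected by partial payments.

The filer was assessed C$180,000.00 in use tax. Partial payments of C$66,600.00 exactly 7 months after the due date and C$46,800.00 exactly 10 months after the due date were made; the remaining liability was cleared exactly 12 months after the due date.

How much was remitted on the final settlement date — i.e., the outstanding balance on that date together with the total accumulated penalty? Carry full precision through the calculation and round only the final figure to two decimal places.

Monthly rate = 15% ÷ 12 = 1.25%
Balance at month 7: C$180,000.0000 × (1 + 0.0125)^7 = C$196,353.0847…
After C$66,600.00 payment: C$196,353.0847… − C$66,600.00 = C$129,753.0847…
Balance at month 10: C$129,753.0847… × (1 + 0.0125)^3 = C$134,679.9005…
After C$46,800.00 payment: C$134,679.9005… − C$46,800.00 = C$87,879.9005…
Balance at month 12: C$87,879.9005… × (1 + 0.0125)^2 = C$90,090.6293…
Penalty: 12 × 1.75% × C$180,000.00 = C$37,800.00
Final settlement = outstanding balance + penalty = C$90,090.6293… + C$37,800.00 = C$127,890.63

C$127,890.63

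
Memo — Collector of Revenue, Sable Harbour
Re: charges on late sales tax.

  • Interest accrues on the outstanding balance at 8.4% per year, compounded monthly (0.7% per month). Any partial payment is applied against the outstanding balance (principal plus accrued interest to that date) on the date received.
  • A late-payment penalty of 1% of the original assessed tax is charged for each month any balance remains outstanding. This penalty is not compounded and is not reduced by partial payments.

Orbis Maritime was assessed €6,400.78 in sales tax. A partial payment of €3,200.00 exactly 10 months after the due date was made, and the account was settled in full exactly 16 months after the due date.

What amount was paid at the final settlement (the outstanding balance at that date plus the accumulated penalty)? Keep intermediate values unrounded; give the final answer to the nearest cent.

€4,843.91

Balance at month 10: €6,400.7800 × (1 + 0.007)^10 = €6,863.2150…
After €3,200.00 payment: €6,863.2150… − €3,200.00 = €3,663.2150…
Balance at month 16: €3,663.2150… × (1 + 0.007)^6 = €3,819.7878…
Penalty: 16 × 1% × €6,400.78 = €1,024.12…
Final settlement = outstanding balance + penalty = €3,819.7878… + €1,024.12… = €4,843.91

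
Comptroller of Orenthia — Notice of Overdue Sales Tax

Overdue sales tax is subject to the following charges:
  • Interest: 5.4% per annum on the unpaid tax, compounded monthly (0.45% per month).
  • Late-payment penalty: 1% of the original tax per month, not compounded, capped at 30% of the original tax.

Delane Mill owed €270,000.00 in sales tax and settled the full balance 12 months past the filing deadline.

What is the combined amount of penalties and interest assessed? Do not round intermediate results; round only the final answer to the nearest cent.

€47,346.32

Penalty: 12 × 1% × €270,000.00 = €32,400.00 (below the 30% cap of €81,000.00)
Interest: €270,000.00 × ((1 + 0.0045)^12 − 1) = €270,000.00 × 0.0553568… = €14,946.3230…
Penalties + interest = €32,400.0000 + €14,946.3230… = €47,346.32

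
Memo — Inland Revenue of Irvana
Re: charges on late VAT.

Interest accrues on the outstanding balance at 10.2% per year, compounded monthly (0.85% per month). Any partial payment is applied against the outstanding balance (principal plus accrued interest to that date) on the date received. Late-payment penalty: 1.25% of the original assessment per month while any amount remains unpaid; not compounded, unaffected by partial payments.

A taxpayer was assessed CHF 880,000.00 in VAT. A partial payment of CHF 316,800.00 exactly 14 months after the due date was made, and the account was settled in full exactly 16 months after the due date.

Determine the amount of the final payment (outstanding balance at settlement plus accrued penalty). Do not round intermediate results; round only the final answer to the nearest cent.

Balance at month 14: CHF 880,000.0000 × (1 + 0.0085)^14 = CHF 990,707.1739…
After CHF 316,800.00 payment: CHF 990,707.1739… − CHF 316,800.00 = CHF 673,907.1739…
Balance at month 16: CHF 673,907.1739… × (1 + 0.0085)^2 = CHF 685,412.2857…
Penalty: 16 × 1.25% × CHF 880,000.00 = CHF 176,000.00
Final settlement = outstanding balance + penalty = CHF 685,412.2857… + CHF 176,000.00 = CHF 861,412.29

CHF 861,412.29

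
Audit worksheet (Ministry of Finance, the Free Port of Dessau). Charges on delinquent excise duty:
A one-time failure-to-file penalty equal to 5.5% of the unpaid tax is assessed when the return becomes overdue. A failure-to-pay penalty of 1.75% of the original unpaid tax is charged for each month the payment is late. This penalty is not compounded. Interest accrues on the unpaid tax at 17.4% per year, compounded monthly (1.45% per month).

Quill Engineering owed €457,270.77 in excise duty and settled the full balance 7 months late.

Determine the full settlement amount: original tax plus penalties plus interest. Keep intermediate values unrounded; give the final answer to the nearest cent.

€586,917.78

Failure-to-file penalty: 5.5% × €457,270.77 = €25,149.89…
Failure-to-pay penalty: 7 × 1.75% × €457,270.77 = €56,015.67…
Interest: €457,270.77 × ((1 + 0.0145)^7 − 1) = €457,270.77 × 0.1060235… = €48,481.4532…
Total = €457,270.77 + €81,165.5617… + €48,481.4532… = €586,917.78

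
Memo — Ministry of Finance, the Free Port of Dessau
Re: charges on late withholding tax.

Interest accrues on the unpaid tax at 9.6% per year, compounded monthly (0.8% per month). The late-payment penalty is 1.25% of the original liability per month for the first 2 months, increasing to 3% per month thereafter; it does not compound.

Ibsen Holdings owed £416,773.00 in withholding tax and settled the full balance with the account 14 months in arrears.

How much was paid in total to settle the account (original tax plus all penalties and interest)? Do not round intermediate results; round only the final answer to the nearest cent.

£626,415.88

Penalty, months 1–2: 2 × 1.25% × £416,773.00 = £10,419.33…
Penalty, months 3–14: 12 × 3% × £416,773.00 = £150,038.28
Interest: £416,773.00 × ((1 + 0.008)^14 − 1) = £416,773.00 × 0.1180145… = £49,185.2716…
Total = £416,773.00 + £160,457.6050 + £49,185.2716… = £626,415.88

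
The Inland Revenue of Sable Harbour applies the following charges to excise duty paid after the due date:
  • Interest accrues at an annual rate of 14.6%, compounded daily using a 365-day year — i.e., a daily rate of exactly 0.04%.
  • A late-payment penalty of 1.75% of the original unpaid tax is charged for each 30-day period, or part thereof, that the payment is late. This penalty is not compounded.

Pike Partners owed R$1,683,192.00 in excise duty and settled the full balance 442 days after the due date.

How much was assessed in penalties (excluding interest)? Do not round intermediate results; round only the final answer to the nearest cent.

R$441,837.90

Penalty periods: ⌈442/30⌉ = 15; penalty = 15 × 1.75% × R$1,683,192.00 = R$441,837.90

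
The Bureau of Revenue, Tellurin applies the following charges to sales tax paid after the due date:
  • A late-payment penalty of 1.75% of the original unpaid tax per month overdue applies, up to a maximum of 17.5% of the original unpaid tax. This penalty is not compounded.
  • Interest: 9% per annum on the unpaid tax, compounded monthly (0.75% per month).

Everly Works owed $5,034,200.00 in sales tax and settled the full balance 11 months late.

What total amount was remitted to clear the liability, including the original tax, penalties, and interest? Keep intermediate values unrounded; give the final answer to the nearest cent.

Penalty (uncapped): 11 × 1.75% × $5,034,200.00 = $969,083.50; cap = 17.5% × $5,034,200.00 = $880,985.00 → penalty = $880,985.00
Interest: $5,034,200.00 × ((1 + 0.0075)^11 − 1) = $5,034,200.00 × 0.0856644… = $431,251.7958…
Total = $5,034,200.00 + $880,985.0000 + $431,251.7958… = $6,346,436.80

$6,346,436.80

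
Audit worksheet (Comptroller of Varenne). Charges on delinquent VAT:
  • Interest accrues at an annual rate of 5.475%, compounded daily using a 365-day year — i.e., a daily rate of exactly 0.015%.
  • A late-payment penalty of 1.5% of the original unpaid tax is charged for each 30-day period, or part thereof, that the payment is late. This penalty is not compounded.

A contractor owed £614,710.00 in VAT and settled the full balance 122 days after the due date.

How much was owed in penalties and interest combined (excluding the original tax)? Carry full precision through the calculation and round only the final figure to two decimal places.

Penalty periods: ⌈122/30⌉ = 5; penalty = 5 × 1.5% × £614,710.00 = £46,103.25
Interest: £614,710.00 × ((1 + 0.00015)^122 − 1) = £614,710.00 × 0.01846707… = £11,351.8947…
Penalties + interest = £46,103.2500 + £11,351.8947… = £57,455.14

£57,455.14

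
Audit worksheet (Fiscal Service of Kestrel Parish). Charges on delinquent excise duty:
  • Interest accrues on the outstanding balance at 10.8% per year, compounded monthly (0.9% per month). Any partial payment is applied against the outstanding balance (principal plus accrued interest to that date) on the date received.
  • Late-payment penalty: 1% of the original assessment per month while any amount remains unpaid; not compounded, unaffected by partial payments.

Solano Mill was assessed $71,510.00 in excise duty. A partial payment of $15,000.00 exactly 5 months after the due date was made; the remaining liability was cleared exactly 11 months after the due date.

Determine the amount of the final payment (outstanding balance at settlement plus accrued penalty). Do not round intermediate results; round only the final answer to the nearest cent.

$70,954.48

Balance at month 5: $71,510.0000 × (1 + 0.009)^5 = $74,786.3968…
After $15,000.00 payment: $74,786.3968… − $15,000.00 = $59,786.3968…
Balance at month 11: $59,786.3968… × (1 + 0.009)^6 = $63,088.3802…
Penalty: 11 × 1% × $71,510.00 = $7,866.10
Final settlement = outstanding balance + penalty = $63,088.3802… + $7,866.10 = $70,954.48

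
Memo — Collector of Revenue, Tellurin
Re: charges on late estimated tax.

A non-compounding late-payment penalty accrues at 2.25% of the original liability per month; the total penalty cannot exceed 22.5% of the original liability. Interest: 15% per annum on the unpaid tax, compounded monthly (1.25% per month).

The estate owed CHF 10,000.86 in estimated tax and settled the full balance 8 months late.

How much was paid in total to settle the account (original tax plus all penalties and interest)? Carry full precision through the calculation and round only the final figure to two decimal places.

CHF 12,845.97

Penalty: 8 × 2.25% × CHF 10,000.86 = CHF 1,800.15… (below the 22.5% cap of CHF 2,250.19…)
Interest: CHF 10,000.86 × ((1 + 0.0125)^8 − 1) = CHF 10,000.86 × 0.1044861… = CHF 1,044.9509…
Total = CHF 10,000.86 + CHF 1,800.1548 + CHF 1,044.9509… = CHF 12,845.97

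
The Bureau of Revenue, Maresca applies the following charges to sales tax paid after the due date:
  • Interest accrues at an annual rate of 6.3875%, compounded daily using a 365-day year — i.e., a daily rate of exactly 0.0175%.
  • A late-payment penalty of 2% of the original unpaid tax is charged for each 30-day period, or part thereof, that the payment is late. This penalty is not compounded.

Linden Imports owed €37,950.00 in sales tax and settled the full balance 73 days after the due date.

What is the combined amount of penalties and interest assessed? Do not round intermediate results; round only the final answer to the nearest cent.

Penalty periods: ⌈73/30⌉ = 3; penalty = 3 × 2% × €37,950.00 = €2,277.00
Interest: €37,950.00 × ((1 + 0.000175)^73 − 1) = €37,950.00 × 0.01285582… = €487.8782…
Penalties + interest = €2,277.0000 + €487.8782… = €2,764.88

€2,764.88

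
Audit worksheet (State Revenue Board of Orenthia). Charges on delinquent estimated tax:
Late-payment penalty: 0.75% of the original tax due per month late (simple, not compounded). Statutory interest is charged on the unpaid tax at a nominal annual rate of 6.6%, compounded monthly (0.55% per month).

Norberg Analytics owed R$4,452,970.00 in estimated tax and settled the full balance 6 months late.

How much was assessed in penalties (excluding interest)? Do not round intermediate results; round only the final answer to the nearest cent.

R$200,383.65

Late-payment penalty: 6 × 0.75% × R$4,452,970.00 = R$200,383.65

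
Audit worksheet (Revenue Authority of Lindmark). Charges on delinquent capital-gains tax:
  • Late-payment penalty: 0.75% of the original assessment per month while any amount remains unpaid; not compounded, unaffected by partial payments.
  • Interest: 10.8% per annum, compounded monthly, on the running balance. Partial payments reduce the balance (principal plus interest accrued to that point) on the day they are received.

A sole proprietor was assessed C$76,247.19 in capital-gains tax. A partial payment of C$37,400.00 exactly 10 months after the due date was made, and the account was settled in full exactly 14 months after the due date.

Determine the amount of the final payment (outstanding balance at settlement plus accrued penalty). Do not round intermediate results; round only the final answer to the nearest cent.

Monthly rate = 10.8% ÷ 12 = 0.9%
Balance at month 10: C$76,247.1900 × (1 + 0.009)^10 = C$83,394.1344…
After C$37,400.00 payment: C$83,394.1344… − C$37,400.00 = C$45,994.1344…
Balance at month 14: C$45,994.1344… × (1 + 0.009)^4 = C$47,672.4108…
Penalty: 14 × 0.75% × C$76,247.19 = C$8,005.95…
Final settlement = outstanding balance + penalty = C$47,672.4108… + C$8,005.95… = C$55,678.37

C$55,678.37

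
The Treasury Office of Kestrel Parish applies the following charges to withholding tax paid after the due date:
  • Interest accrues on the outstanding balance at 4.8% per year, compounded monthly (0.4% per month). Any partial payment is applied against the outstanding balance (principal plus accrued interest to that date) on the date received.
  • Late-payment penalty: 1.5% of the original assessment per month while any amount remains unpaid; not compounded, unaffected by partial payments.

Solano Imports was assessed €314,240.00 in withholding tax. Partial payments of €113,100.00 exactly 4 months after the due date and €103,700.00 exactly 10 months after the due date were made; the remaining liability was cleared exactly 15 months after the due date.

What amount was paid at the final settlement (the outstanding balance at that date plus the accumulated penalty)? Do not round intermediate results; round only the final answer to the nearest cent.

Balance at month 4: €314,240.0000 × (1 + 0.004)^4 = €319,298.0876…
After €113,100.00 payment: €319,298.0876… − €113,100.00 = €206,198.0876…
Balance at month 10: €206,198.0876… × (1 + 0.004)^6 = €211,196.5939…
After €103,700.00 payment: €211,196.5939… − €103,700.00 = €107,496.5939…
Balance at month 15: €107,496.5939… × (1 + 0.004)^5 = €109,663.7942…
Penalty: 15 × 1.5% × €314,240.00 = €70,704.00
Final settlement = outstanding balance + penalty = €109,663.7942… + €70,704.00 = €180,367.79

€180,367.79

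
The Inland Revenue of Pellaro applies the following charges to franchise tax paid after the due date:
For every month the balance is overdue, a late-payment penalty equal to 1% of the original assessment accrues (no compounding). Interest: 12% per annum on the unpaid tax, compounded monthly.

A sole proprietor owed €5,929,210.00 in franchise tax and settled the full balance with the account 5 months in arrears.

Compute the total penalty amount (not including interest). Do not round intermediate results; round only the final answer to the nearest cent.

€296,460.50

Late-payment penalty = 1% × €5,929,210.00 × 5 mo = €296,460.50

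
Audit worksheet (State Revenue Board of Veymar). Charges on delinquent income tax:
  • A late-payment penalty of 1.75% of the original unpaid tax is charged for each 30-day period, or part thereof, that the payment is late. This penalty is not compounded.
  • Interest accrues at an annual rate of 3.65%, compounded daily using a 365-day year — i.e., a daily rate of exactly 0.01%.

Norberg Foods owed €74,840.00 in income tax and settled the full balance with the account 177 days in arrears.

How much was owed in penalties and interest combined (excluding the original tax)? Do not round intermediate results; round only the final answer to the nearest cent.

Penalty periods: ⌈177/30⌉ = 6; penalty = 6 × 1.75% × €74,840.00 = €7,858.20
Interest: €74,840.00 × ((1 + 0.0001)^177 − 1) = €74,840.00 × 0.01785667… = €1,336.3934…
Penalties + interest = €7,858.2000 + €1,336.3934… = €9,194.59

€9,194.59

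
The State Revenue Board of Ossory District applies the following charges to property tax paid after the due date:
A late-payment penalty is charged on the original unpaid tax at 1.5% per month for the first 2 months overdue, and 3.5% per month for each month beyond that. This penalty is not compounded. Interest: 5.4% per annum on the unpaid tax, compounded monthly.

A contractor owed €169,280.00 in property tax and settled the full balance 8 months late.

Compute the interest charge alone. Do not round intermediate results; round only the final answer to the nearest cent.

Interest (5.4%/yr ÷ 12 = 0.45%/month): €169,280.00 × ((1 + 0.0045)^8 − 1) = €6,190.9305…

€6,190.93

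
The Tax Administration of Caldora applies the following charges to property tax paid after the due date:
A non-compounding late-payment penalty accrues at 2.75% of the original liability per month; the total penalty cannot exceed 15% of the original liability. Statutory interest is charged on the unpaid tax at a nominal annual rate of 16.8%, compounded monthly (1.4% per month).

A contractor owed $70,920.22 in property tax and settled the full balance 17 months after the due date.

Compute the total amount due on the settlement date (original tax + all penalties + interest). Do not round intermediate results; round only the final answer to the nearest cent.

$100,466.77

Penalty (uncapped): 17 × 2.75% × $70,920.22 = $33,155.20…; cap = 15% × $70,920.22 = $10,638.03… → penalty = $10,638.03…
Interest: $70,920.22 × ((1 + 0.014)^17 − 1) = $70,920.22 × 0.2666168… = $18,908.5202…
Total = $70,920.22 + $10,638.0330 + $18,908.5202… = $100,466.77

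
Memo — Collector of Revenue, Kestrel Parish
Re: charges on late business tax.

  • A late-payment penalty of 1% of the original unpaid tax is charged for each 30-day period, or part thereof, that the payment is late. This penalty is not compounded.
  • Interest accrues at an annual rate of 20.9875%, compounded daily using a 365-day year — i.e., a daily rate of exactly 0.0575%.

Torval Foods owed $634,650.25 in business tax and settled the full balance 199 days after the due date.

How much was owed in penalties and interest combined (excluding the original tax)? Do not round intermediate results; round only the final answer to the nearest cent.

$121,339.84

Penalty periods: ⌈199/30⌉ = 7; penalty = 7 × 1% × $634,650.25 = $44,425.52…
Interest: $634,650.25 × ((1 + 0.000575)^199 − 1) = $634,650.25 × 0.12119168… = $76,914.3270…
Penalties + interest = $44,425.5175 + $76,914.3270… = $121,339.84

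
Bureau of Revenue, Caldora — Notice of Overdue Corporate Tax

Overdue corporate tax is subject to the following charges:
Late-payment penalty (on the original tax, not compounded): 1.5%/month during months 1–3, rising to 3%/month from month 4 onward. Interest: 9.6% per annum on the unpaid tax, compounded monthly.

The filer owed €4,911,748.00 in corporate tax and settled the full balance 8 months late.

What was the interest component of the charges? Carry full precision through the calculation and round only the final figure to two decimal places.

Interest (9.6%/yr ÷ 12 = 0.8%/month): €4,911,748.00 × ((1 + 0.008)^8 − 1) = €323,295.9714…

€323,295.97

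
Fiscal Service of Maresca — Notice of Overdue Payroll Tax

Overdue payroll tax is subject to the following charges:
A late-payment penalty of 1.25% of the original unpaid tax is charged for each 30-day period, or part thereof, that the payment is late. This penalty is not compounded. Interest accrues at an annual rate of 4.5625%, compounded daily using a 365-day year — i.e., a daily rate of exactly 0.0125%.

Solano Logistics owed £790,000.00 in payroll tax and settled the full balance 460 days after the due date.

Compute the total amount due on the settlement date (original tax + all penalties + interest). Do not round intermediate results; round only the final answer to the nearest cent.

£994,753.36

Penalty periods: ⌈460/30⌉ = 16; penalty = 16 × 1.25% × £790,000.00 = £158,000.00
Interest: £790,000.00 × ((1 + 0.000125)^460 − 1) = £790,000.00 × 0.05918146… = £46,753.3570…
Total = £790,000.00 + £158,000.0000 + £46,753.3570… = £994,753.36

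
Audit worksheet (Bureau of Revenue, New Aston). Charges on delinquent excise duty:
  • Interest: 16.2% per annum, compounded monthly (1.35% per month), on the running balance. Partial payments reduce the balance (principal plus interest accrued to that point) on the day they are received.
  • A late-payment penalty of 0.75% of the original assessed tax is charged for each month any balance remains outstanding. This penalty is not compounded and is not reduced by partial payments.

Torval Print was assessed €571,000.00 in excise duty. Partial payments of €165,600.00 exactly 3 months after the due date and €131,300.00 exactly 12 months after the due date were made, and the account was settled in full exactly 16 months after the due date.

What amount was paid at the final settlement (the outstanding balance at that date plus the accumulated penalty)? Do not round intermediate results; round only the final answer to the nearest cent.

Balance at month 3: €571,000.0000 × (1 + 0.0135)^3 = €594,439.0991…
After €165,600.00 payment: €594,439.0991… − €165,600.00 = €428,839.0991…
Balance at month 12: €428,839.0991… × (1 + 0.0135)^9 = €483,847.1110…
After €131,300.00 payment: €483,847.1110… − €131,300.00 = €352,547.1110…
Balance at month 16: €352,547.1110… × (1 + 0.0135)^4 = €371,973.6466…
Penalty: 16 × 0.75% × €571,000.00 = €68,520.00
Final settlement = outstanding balance + penalty = €371,973.6466… + €68,520.00 = €440,493.65

€440,493.65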